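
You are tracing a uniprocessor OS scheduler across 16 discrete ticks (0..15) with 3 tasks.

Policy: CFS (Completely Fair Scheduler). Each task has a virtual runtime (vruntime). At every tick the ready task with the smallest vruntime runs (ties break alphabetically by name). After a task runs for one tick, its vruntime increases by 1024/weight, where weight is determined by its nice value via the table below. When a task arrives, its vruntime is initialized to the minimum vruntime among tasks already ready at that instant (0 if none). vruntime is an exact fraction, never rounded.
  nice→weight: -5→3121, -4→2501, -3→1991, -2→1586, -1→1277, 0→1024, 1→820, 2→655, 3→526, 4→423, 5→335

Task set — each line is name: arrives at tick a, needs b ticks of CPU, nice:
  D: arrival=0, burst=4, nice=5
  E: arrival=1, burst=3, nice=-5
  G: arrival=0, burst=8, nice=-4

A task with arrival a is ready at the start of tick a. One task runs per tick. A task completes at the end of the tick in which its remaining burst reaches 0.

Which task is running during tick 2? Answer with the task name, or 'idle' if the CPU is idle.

running at tick 2 = G

t=0: vr[D=0 G=0] → run D
t=1: vr[D=1024/335 E=0 G=0] → run E
t=2: vr[D=1024/335 E=1024/3121 G=0] → run G
t=3: vr[D=1024/335 E=1024/3121 G=1024/2501] → run E
t=4: vr[D=1024/335 E=2048/3121 G=1024/2501] → run G
t=5: vr[D=1024/335 E=2048/3121 G=2048/2501] → run E
t=6: vr[D=1024/335 G=2048/2501] → run G
t=7: vr[D=1024/335 G=3072/2501] → run G
t=8: vr[D=1024/335 G=4096/2501] → run G
t=9: vr[D=1024/335 G=5120/2501] → run G
t=10: vr[D=1024/335 G=6144/2501] → run G
t=11: vr[D=1024/335 G=7168/2501] → run G
t=12: vr[D=1024/335] → run D
t=13: vr[D=2048/335] → run D
t=14: vr[D=3072/335] → run D
t=15: (idle)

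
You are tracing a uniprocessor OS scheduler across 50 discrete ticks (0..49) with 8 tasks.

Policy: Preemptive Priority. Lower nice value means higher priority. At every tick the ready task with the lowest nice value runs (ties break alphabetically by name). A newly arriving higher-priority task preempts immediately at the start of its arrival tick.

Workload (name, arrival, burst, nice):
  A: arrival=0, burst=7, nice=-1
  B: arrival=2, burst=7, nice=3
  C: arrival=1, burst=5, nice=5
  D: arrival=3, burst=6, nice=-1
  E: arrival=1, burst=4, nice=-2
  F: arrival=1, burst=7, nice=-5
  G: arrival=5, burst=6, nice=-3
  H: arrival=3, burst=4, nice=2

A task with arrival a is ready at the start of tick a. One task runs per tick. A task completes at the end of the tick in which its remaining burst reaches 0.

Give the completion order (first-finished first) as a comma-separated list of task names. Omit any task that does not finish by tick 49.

completion order = F, G, E, A, D, H, B, C

t=0: ready={A} → run A
t=1: ready={A,C,E,F} → run F
t=2: ready={A,B,C,E,F} → run F
t=3: ready={A,B,C,D,E,F,H} → run F
t=4: ready={A,B,C,D,E,F,H} → run F
t=5: ready={A,B,C,D,E,F,G,H} → run F
t=6: ready={A,B,C,D,E,F,G,H} → run F
t=7: ready={A,B,C,D,E,F,G,H} → run F
t=8: ready={A,B,C,D,E,G,H} → run G
t=9: ready={A,B,C,D,E,G,H} → run G
t=10: ready={A,B,C,D,E,G,H} → run G
t=11: ready={A,B,C,D,E,G,H} → run G
t=12: ready={A,B,C,D,E,G,H} → run G
t=13: ready={A,B,C,D,E,G,H} → run G
t=14: ready={A,B,C,D,E,H} → run E
t=15: ready={A,B,C,D,E,H} → run E
t=16: ready={A,B,C,D,E,H} → run E
t=17: ready={A,B,C,D,E,H} → run E
t=18: ready={A,B,C,D,H} → run A
t=19: ready={A,B,C,D,H} → run A
t=20: ready={A,B,C,D,H} → run A
t=21: ready={A,B,C,D,H} → run A
t=22: ready={A,B,C,D,H} → run A
t=23: ready={A,B,C,D,H} → run A
t=24: ready={B,C,D,H} → run D
t=25: ready={B,C,D,H} → run D
t=26: ready={B,C,D,H} → run D
t=27: ready={B,C,D,H} → run D
t=28: ready={B,C,D,H} → run D
t=29: ready={B,C,D,H} → run D
t=30: ready={B,C,H} → run H
t=31: ready={B,C,H} → run H
t=32: ready={B,C,H} → run H
t=33: ready={B,C,H} → run H
t=34: ready={B,C} → run B
t=35: ready={B,C} → run B
t=36: ready={B,C} → run B
t=37: ready={B,C} → run B
t=38: ready={B,C} → run B
t=39: ready={B,C} → run B
t=40: ready={B,C} → run B
t=41: ready={C} → run C
t=42: ready={C} → run C
t=43: ready={C} → run C
t=44: ready={C} → run C
t=45: ready={C} → run C
t=46: (idle)
t=47: (idle)
t=48: (idle)
t=49: (idle)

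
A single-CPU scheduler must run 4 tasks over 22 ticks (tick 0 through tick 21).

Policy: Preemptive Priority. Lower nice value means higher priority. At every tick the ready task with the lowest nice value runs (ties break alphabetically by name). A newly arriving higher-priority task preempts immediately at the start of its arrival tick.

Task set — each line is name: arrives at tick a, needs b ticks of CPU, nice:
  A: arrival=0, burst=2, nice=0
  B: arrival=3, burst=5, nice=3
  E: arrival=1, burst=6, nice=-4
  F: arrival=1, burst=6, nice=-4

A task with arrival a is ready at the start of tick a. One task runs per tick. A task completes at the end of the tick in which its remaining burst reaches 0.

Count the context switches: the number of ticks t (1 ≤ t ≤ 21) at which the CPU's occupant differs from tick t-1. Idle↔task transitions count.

context switches = 5

t=0: ready={A} → run A
t=1: ready={A,E,F} → run E
t=2: ready={A,E,F} → run E
t=3: ready={A,B,E,F} → run E
t=4: ready={A,B,E,F} → run E
t=5: ready={A,B,E,F} → run E
t=6: ready={A,B,E,F} → run E
t=7: ready={A,B,F} → run F
t=8: ready={A,B,F} → run F
t=9: ready={A,B,F} → run F
t=10: ready={A,B,F} → run F
t=11: ready={A,B,F} → run F
t=12: ready={A,B,F} → run F
t=13: ready={A,B} → run A
t=14: ready={B} → run B
t=15: ready={B} → run B
t=16: ready={B} → run B
t=17: ready={B} → run B
t=18: ready={B} → run B
t=19: (idle)
t=20: (idle)
t=21: (idle)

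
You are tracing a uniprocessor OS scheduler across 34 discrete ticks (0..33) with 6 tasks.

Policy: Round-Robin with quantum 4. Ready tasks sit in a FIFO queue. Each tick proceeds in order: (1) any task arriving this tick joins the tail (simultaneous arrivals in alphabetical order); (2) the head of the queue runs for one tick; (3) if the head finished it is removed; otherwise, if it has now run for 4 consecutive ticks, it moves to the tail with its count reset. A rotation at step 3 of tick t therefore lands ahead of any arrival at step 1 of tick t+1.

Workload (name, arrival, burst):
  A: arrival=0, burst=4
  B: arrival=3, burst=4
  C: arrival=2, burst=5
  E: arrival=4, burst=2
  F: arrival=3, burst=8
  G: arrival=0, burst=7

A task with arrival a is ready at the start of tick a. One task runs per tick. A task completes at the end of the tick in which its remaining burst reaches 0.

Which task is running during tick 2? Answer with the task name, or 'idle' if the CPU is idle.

running at tick 2 = A

t=0: queue=[A,G] q_used=0 → run A
t=1: queue=[A,G] q_used=1 → run A
t=2: queue=[A,G,C] q_used=2 → run A
t=3: queue=[A,G,C,B,F] q_used=3 → run A
t=4: queue=[G,C,B,F,E] q_used=0 → run G
t=5: queue=[G,C,B,F,E] q_used=1 → run G
t=6: queue=[G,C,B,F,E] q_used=2 → run G
t=7: queue=[G,C,B,F,E] q_used=3 → run G
t=8: queue=[C,B,F,E,G] q_used=0 → run C
t=9: queue=[C,B,F,E,G] q_used=1 → run C
t=10: queue=[C,B,F,E,G] q_used=2 → run C
t=11: queue=[C,B,F,E,G] q_used=3 → run C
t=12: queue=[B,F,E,G,C] q_used=0 → run B
t=13: queue=[B,F,E,G,C] q_used=1 → run B
t=14: queue=[B,F,E,G,C] q_used=2 → run B
t=15: queue=[B,F,E,G,C] q_used=3 → run B
t=16: queue=[F,E,G,C] q_used=0 → run F
t=17: queue=[F,E,G,C] q_used=1 → run F
t=18: queue=[F,E,G,C] q_used=2 → run F
t=19: queue=[F,E,G,C] q_used=3 → run F
t=20: queue=[E,G,C,F] q_used=0 → run E
t=21: queue=[E,G,C,F] q_used=1 → run E
t=22: queue=[G,C,F] q_used=0 → run G
t=23: queue=[G,C,F] q_used=1 → run G
t=24: queue=[G,C,F] q_used=2 → run G
t=25: queue=[C,F] q_used=0 → run C
t=26: queue=[F] q_used=0 → run F
t=27: queue=[F] q_used=1 → run F
t=28: queue=[F] q_used=2 → run F
t=29: queue=[F] q_used=3 → run F
t=30: (idle)
t=31: (idle)
t=32: (idle)
t=33: (idle)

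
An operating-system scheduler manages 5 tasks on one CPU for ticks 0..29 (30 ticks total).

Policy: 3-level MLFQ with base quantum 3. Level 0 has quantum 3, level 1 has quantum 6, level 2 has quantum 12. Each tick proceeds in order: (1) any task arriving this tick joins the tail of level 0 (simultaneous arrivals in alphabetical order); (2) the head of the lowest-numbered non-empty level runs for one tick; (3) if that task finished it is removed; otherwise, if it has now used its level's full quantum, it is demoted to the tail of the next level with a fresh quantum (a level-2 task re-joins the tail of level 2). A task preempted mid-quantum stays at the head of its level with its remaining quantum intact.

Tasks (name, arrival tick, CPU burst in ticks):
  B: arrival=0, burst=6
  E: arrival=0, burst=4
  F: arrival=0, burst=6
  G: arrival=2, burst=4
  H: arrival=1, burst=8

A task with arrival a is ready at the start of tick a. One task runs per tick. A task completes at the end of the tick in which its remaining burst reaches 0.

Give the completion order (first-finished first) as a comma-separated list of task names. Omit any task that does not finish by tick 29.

t=0: L0/L1/L2 = BEF/-/- → run B
t=1: L0/L1/L2 = BEFH/-/- → run B
t=2: L0/L1/L2 = BEFHG/-/- → run B
t=3: L0/L1/L2 = EFHG/B/- → run E
t=4: L0/L1/L2 = EFHG/B/- → run E
t=5: L0/L1/L2 = EFHG/B/- → run E
t=6: L0/L1/L2 = FHG/BE/- → run F
t=7: L0/L1/L2 = FHG/BE/- → run F
t=8: L0/L1/L2 = FHG/BE/- → run F
t=9: L0/L1/L2 = HG/BEF/- → run H
t=10: L0/L1/L2 = HG/BEF/- → run H
t=11: L0/L1/L2 = HG/BEF/- → run H
t=12: L0/L1/L2 = G/BEFH/- → run G
t=13: L0/L1/L2 = G/BEFH/- → run G
t=14: L0/L1/L2 = G/BEFH/- → run G
t=15: L0/L1/L2 = -/BEFHG/- → run B
t=16: L0/L1/L2 = -/BEFHG/- → run B
t=17: L0/L1/L2 = -/BEFHG/- → run B
t=18: L0/L1/L2 = -/EFHG/- → run E
t=19: L0/L1/L2 = -/FHG/- → run F
t=20: L0/L1/L2 = -/FHG/- → run F
t=21: L0/L1/L2 = -/FHG/- → run F
t=22: L0/L1/L2 = -/HG/- → run H
t=23: L0/L1/L2 = -/HG/- → run H
t=24: L0/L1/L2 = -/HG/- → run H
t=25: L0/L1/L2 = -/HG/- → run H
t=26: L0/L1/L2 = -/HG/- → run H
t=27: L0/L1/L2 = -/G/- → run G
t=28: (idle)
t=29: (idle)

completion order = B, E, F, H, G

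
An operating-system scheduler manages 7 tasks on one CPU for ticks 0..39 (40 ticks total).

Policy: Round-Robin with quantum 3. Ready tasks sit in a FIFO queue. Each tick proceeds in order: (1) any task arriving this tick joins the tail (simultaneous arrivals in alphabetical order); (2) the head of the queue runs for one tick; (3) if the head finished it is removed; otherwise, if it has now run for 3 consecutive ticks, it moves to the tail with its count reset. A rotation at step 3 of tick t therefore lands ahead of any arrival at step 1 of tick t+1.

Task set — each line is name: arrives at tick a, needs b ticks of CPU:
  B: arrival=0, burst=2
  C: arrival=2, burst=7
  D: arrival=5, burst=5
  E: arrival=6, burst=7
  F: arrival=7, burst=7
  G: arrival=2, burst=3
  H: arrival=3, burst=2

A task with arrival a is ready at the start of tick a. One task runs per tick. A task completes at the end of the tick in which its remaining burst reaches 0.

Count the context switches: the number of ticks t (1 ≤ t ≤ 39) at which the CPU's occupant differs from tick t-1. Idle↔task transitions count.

t=0: queue=[B] q_used=0 → run B
t=1: queue=[B] q_used=1 → run B
t=2: queue=[C,G] q_used=0 → run C
t=3: queue=[C,G,H] q_used=1 → run C
t=4: queue=[C,G,H] q_used=2 → run C
t=5: queue=[G,H,C,D] q_used=0 → run G
t=6: queue=[G,H,C,D,E] q_used=1 → run G
t=7: queue=[G,H,C,D,E,F] q_used=2 → run G
t=8: queue=[H,C,D,E,F] q_used=0 → run H
t=9: queue=[H,C,D,E,F] q_used=1 → run H
t=10: queue=[C,D,E,F] q_used=0 → run C
t=11: queue=[C,D,E,F] q_used=1 → run C
t=12: queue=[C,D,E,F] q_used=2 → run C
t=13: queue=[D,E,F,C] q_used=0 → run D
t=14: queue=[D,E,F,C] q_used=1 → run D
t=15: queue=[D,E,F,C] q_used=2 → run D
t=16: queue=[E,F,C,D] q_used=0 → run E
t=17: queue=[E,F,C,D] q_used=1 → run E
t=18: queue=[E,F,C,D] q_used=2 → run E
t=19: queue=[F,C,D,E] q_used=0 → run F
t=20: queue=[F,C,D,E] q_used=1 → run F
t=21: queue=[F,C,D,E] q_used=2 → run F
t=22: queue=[C,D,E,F] q_used=0 → run C
t=23: queue=[D,E,F] q_used=0 → run D
t=24: queue=[D,E,F] q_used=1 → run D
t=25: queue=[E,F] q_used=0 → run E
t=26: queue=[E,F] q_used=1 → run E
t=27: queue=[E,F] q_used=2 → run E
t=28: queue=[F,E] q_used=0 → run F
t=29: queue=[F,E] q_used=1 → run F
t=30: queue=[F,E] q_used=2 → run F
t=31: queue=[E,F] q_used=0 → run E
t=32: queue=[F] q_used=0 → run F
t=33: (idle)
t=34: (idle)
t=35: (idle)
t=36: (idle)
t=37: (idle)
t=38: (idle)
t=39: (idle)

context switches = 14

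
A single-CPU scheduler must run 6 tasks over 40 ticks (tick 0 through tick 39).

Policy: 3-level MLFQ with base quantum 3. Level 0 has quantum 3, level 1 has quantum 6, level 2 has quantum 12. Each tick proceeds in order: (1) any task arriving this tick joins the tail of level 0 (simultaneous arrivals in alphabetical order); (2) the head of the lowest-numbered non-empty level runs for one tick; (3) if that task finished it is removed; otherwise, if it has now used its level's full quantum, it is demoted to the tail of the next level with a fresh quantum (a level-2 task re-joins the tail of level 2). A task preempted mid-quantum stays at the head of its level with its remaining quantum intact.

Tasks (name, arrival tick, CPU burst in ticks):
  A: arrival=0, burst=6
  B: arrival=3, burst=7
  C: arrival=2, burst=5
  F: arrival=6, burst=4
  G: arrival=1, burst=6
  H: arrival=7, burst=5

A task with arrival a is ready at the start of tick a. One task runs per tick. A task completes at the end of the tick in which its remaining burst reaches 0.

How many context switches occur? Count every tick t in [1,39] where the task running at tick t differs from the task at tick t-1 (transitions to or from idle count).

context switches = 12

t=0: L0/L1/L2 = A/-/- → run A
t=1: L0/L1/L2 = AG/-/- → run A
t=2: L0/L1/L2 = AGC/-/- → run A
t=3: L0/L1/L2 = GCB/A/- → run G
t=4: L0/L1/L2 = GCB/A/- → run G
t=5: L0/L1/L2 = GCB/A/- → run G
t=6: L0/L1/L2 = CBF/AG/- → run C
t=7: L0/L1/L2 = CBFH/AG/- → run C
t=8: L0/L1/L2 = CBFH/AG/- → run C
t=9: L0/L1/L2 = BFH/AGC/- → run B
t=10: L0/L1/L2 = BFH/AGC/- → run B
t=11: L0/L1/L2 = BFH/AGC/- → run B
t=12: L0/L1/L2 = FH/AGCB/- → run F
t=13: L0/L1/L2 = FH/AGCB/- → run F
t=14: L0/L1/L2 = FH/AGCB/- → run F
t=15: L0/L1/L2 = H/AGCBF/- → run H
t=16: L0/L1/L2 = H/AGCBF/- → run H
t=17: L0/L1/L2 = H/AGCBF/- → run H
t=18: L0/L1/L2 = -/AGCBFH/- → run A
t=19: L0/L1/L2 = -/AGCBFH/- → run A
t=20: L0/L1/L2 = -/AGCBFH/- → run A
t=21: L0/L1/L2 = -/GCBFH/- → run G
t=22: L0/L1/L2 = -/GCBFH/- → run G
t=23: L0/L1/L2 = -/GCBFH/- → run G
t=24: L0/L1/L2 = -/CBFH/- → run C
t=25: L0/L1/L2 = -/CBFH/- → run C
t=26: L0/L1/L2 = -/BFH/- → run B
t=27: L0/L1/L2 = -/BFH/- → run B
t=28: L0/L1/L2 = -/BFH/- → run B
t=29: L0/L1/L2 = -/BFH/- → run B
t=30: L0/L1/L2 = -/FH/- → run F
t=31: L0/L1/L2 = -/H/- → run H
t=32: L0/L1/L2 = -/H/- → run H
t=33: (idle)
t=34: (idle)
t=35: (idle)
t=36: (idle)
t=37: (idle)
t=38: (idle)
t=39: (idle)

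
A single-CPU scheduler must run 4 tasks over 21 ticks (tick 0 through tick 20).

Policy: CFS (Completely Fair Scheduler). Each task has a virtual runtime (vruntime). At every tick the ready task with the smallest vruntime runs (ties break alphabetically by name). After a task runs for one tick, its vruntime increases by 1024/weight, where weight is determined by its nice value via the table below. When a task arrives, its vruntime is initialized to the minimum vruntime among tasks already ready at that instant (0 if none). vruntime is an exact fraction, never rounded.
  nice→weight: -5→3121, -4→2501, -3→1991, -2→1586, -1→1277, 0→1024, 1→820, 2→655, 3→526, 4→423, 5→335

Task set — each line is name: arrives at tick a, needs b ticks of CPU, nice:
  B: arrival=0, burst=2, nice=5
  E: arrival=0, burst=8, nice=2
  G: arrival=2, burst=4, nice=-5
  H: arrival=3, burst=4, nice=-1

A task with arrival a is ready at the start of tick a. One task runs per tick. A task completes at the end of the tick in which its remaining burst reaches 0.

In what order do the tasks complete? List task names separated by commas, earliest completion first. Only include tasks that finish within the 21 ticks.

completion order = G, B, H, E

t=0: vr[B=0 E=0] → run B
t=1: vr[B=1024/335 E=0] → run E
t=2: vr[B=1024/335 E=1024/655 G=1024/655] → run E
t=3: vr[B=1024/335 E=2048/655 G=1024/655 H=1024/655] → run G
t=4: vr[B=1024/335 E=2048/655 G=3866624/2044255 H=1024/655] → run H
t=5: vr[B=1024/335 E=2048/655 G=3866624/2044255 H=1978368/836435] → run G
t=6: vr[B=1024/335 E=2048/655 G=4537344/2044255 H=1978368/836435] → run G
t=7: vr[B=1024/335 E=2048/655 G=5208064/2044255 H=1978368/836435] → run H
t=8: vr[B=1024/335 E=2048/655 G=5208064/2044255 H=2649088/836435] → run G
t=9: vr[B=1024/335 E=2048/655 H=2649088/836435] → run B
t=10: vr[E=2048/655 H=2649088/836435] → run E
t=11: vr[E=3072/655 H=2649088/836435] → run H
t=12: vr[E=3072/655 H=3319808/836435] → run H
t=13: vr[E=3072/655] → run E
t=14: vr[E=4096/655] → run E
t=15: vr[E=1024/131] → run E
t=16: vr[E=6144/655] → run E
t=17: vr[E=7168/655] → run E
t=18: (idle)
t=19: (idle)
t=20: (idle)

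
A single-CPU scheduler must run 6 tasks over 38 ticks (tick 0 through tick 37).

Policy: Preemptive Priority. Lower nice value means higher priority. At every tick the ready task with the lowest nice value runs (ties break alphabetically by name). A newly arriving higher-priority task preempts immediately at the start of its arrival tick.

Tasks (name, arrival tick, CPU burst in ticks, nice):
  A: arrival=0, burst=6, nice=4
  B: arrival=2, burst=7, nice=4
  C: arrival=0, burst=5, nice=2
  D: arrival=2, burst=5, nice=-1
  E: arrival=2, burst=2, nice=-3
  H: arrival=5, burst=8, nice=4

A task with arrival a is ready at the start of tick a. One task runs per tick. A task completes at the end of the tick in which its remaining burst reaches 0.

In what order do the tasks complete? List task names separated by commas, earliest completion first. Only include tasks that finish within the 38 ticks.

t=0: ready={A,C} → run C
t=1: ready={A,C} → run C
t=2: ready={A,B,C,D,E} → run E
t=3: ready={A,B,C,D,E} → run E
t=4: ready={A,B,C,D} → run D
t=5: ready={A,B,C,D,H} → run D
t=6: ready={A,B,C,D,H} → run D
t=7: ready={A,B,C,D,H} → run D
t=8: ready={A,B,C,D,H} → run D
t=9: ready={A,B,C,H} → run C
t=10: ready={A,B,C,H} → run C
t=11: ready={A,B,C,H} → run C
t=12: ready={A,B,H} → run A
t=13: ready={A,B,H} → run A
t=14: ready={A,B,H} → run A
t=15: ready={A,B,H} → run A
t=16: ready={A,B,H} → run A
t=17: ready={A,B,H} → run A
t=18: ready={B,H} → run B
t=19: ready={B,H} → run B
t=20: ready={B,H} → run B
t=21: ready={B,H} → run B
t=22: ready={B,H} → run B
t=23: ready={B,H} → run B
t=24: ready={B,H} → run B
t=25: ready={H} → run H
t=26: ready={H} → run H
t=27: ready={H} → run H
t=28: ready={H} → run H
t=29: ready={H} → run H
t=30: ready={H} → run H
t=31: ready={H} → run H
t=32: ready={H} → run H
t=33: (idle)
t=34: (idle)
t=35: (idle)
t=36: (idle)
t=37: (idle)

completion order = E, D, C, A, B, H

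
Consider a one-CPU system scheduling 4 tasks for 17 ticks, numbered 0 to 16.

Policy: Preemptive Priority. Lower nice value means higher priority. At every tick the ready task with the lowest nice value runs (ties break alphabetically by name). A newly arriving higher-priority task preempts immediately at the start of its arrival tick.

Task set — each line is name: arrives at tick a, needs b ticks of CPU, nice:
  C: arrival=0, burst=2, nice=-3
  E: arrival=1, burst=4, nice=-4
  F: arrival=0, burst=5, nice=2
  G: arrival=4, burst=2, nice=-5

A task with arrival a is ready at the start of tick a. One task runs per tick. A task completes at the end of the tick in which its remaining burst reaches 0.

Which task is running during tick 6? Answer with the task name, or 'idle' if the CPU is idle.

t=0: ready={C,F} → run C
t=1: ready={C,E,F} → run E
t=2: ready={C,E,F} → run E
t=3: ready={C,E,F} → run E
t=4: ready={C,E,F,G} → run G
t=5: ready={C,E,F,G} → run G
t=6: ready={C,E,F} → run E
t=7: ready={C,F} → run C
t=8: ready={F} → run F
t=9: ready={F} → run F
t=10: ready={F} → run F
t=11: ready={F} → run F
t=12: ready={F} → run F
t=13: (idle)
t=14: (idle)
t=15: (idle)
t=16: (idle)

running at tick 6 = E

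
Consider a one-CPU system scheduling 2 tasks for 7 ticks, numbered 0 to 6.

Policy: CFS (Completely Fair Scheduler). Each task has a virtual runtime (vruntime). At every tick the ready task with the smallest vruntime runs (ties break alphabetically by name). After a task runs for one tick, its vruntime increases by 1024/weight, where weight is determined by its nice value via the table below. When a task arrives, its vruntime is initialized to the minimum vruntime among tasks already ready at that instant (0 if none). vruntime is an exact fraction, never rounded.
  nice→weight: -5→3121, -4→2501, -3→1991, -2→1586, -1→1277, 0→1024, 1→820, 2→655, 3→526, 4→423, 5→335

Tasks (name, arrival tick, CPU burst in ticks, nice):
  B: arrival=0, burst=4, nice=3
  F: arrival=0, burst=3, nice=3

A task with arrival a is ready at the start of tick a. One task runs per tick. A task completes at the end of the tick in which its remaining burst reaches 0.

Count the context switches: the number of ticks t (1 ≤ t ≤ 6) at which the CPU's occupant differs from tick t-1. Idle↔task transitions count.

context switches = 6

t=0: vr[B=0 F=0] → run B
t=1: vr[B=512/263 F=0] → run F
t=2: vr[B=512/263 F=512/263] → run B
t=3: vr[B=1024/263 F=512/263] → run F
t=4: vr[B=1024/263 F=1024/263] → run B
t=5: vr[B=1536/263 F=1024/263] → run F
t=6: vr[B=1536/263] → run B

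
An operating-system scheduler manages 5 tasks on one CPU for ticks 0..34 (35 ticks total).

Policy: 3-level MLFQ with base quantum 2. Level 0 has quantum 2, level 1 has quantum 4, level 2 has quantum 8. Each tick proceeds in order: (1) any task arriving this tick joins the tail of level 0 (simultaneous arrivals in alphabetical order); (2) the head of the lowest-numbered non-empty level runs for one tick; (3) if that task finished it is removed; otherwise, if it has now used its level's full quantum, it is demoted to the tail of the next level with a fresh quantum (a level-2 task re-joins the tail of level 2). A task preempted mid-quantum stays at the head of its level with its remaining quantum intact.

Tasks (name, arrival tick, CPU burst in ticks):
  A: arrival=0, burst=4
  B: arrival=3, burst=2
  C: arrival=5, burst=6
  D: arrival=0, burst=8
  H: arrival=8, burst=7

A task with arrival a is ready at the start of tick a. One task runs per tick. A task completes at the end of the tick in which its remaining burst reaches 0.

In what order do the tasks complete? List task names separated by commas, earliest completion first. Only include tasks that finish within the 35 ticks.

t=0: L0/L1/L2 = AD/-/- → run A
t=1: L0/L1/L2 = AD/-/- → run A
t=2: L0/L1/L2 = D/A/- → run D
t=3: L0/L1/L2 = DB/A/- → run D
t=4: L0/L1/L2 = B/AD/- → run B
t=5: L0/L1/L2 = BC/AD/- → run B
t=6: L0/L1/L2 = C/AD/- → run C
t=7: L0/L1/L2 = C/AD/- → run C
t=8: L0/L1/L2 = H/ADC/- → run H
t=9: L0/L1/L2 = H/ADC/- → run H
t=10: L0/L1/L2 = -/ADCH/- → run A
t=11: L0/L1/L2 = -/ADCH/- → run A
t=12: L0/L1/L2 = -/DCH/- → run D
t=13: L0/L1/L2 = -/DCH/- → run D
t=14: L0/L1/L2 = -/DCH/- → run D
t=15: L0/L1/L2 = -/DCH/- → run D
t=16: L0/L1/L2 = -/CH/D → run C
t=17: L0/L1/L2 = -/CH/D → run C
t=18: L0/L1/L2 = -/CH/D → run C
t=19: L0/L1/L2 = -/CH/D → run C
t=20: L0/L1/L2 = -/H/D → run H
t=21: L0/L1/L2 = -/H/D → run H
t=22: L0/L1/L2 = -/H/D → run H
t=23: L0/L1/L2 = -/H/D → run H
t=24: L0/L1/L2 = -/-/DH → run D
t=25: L0/L1/L2 = -/-/DH → run D
t=26: L0/L1/L2 = -/-/H → run H
t=27: (idle)
t=28: (idle)
t=29: (idle)
t=30: (idle)
t=31: (idle)
t=32: (idle)
t=33: (idle)
t=34: (idle)

completion order = B, A, C, D, H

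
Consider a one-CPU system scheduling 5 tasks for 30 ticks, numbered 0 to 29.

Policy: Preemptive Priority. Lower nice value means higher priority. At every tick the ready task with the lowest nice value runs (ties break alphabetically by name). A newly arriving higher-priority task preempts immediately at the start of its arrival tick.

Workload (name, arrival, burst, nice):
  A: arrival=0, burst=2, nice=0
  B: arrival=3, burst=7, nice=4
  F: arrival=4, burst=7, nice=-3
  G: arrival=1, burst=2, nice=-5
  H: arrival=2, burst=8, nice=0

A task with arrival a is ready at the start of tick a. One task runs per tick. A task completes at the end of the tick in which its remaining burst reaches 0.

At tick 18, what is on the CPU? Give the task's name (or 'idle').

running at tick 18 = H

t=0: ready={A} → run A
t=1: ready={A,G} → run G
t=2: ready={A,G,H} → run G
t=3: ready={A,B,H} → run A
t=4: ready={B,F,H} → run F
t=5: ready={B,F,H} → run F
t=6: ready={B,F,H} → run F
t=7: ready={B,F,H} → run F
t=8: ready={B,F,H} → run F
t=9: ready={B,F,H} → run F
t=10: ready={B,F,H} → run F
t=11: ready={B,H} → run H
t=12: ready={B,H} → run H
t=13: ready={B,H} → run H
t=14: ready={B,H} → run H
t=15: ready={B,H} → run H
t=16: ready={B,H} → run H
t=17: ready={B,H} → run H
t=18: ready={B,H} → run H
t=19: ready={B} → run B
t=20: ready={B} → run B
t=21: ready={B} → run B
t=22: ready={B} → run B
t=23: ready={B} → run B
t=24: ready={B} → run B
t=25: ready={B} → run B
t=26: (idle)
t=27: (idle)
t=28: (idle)
t=29: (idle)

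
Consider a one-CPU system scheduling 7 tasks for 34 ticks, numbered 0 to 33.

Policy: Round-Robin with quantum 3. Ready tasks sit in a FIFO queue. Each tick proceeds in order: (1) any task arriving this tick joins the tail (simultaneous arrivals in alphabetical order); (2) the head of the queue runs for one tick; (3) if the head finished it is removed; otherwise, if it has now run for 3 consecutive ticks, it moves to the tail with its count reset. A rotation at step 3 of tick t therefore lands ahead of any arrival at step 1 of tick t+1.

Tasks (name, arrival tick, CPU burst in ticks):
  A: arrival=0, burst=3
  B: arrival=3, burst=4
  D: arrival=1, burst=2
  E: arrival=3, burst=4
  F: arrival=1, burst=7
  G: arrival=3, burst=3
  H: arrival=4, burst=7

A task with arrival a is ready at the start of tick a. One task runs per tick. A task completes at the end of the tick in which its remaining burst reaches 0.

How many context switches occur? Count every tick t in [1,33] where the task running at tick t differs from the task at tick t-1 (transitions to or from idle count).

t=0: queue=[A] q_used=0 → run A
t=1: queue=[A,D,F] q_used=1 → run A
t=2: queue=[A,D,F] q_used=2 → run A
t=3: queue=[D,F,B,E,G] q_used=0 → run D
t=4: queue=[D,F,B,E,G,H] q_used=1 → run D
t=5: queue=[F,B,E,G,H] q_used=0 → run F
t=6: queue=[F,B,E,G,H] q_used=1 → run F
t=7: queue=[F,B,E,G,H] q_used=2 → run F
t=8: queue=[B,E,G,H,F] q_used=0 → run B
t=9: queue=[B,E,G,H,F] q_used=1 → run B
t=10: queue=[B,E,G,H,F] q_used=2 → run B
t=11: queue=[E,G,H,F,B] q_used=0 → run E
t=12: queue=[E,G,H,F,B] q_used=1 → run E
t=13: queue=[E,G,H,F,B] q_used=2 → run E
t=14: queue=[G,H,F,B,E] q_used=0 → run G
t=15: queue=[G,H,F,B,E] q_used=1 → run G
t=16: queue=[G,H,F,B,E] q_used=2 → run G
t=17: queue=[H,F,B,E] q_used=0 → run H
t=18: queue=[H,F,B,E] q_used=1 → run H
t=19: queue=[H,F,B,E] q_used=2 → run H
t=20: queue=[F,B,E,H] q_used=0 → run F
t=21: queue=[F,B,E,H] q_used=1 → run F
t=22: queue=[F,B,E,H] q_used=2 → run F
t=23: queue=[B,E,H,F] q_used=0 → run B
t=24: queue=[E,H,F] q_used=0 → run E
t=25: queue=[H,F] q_used=0 → run H
t=26: queue=[H,F] q_used=1 → run H
t=27: queue=[H,F] q_used=2 → run H
t=28: queue=[F,H] q_used=0 → run F
t=29: queue=[H] q_used=0 → run H
t=30: (idle)
t=31: (idle)
t=32: (idle)
t=33: (idle)

context switches = 13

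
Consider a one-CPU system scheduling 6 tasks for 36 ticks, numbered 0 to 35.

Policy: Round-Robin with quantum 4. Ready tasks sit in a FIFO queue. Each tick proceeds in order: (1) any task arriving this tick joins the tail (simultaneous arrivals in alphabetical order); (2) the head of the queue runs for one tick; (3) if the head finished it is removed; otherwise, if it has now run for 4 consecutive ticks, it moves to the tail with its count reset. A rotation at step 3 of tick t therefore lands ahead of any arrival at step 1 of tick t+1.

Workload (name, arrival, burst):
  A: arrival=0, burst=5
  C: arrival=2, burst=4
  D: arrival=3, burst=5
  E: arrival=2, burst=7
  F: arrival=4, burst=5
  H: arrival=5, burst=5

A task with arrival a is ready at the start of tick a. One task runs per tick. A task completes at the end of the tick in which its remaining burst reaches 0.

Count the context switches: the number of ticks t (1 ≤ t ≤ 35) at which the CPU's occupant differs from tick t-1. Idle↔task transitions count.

t=0: queue=[A] q_used=0 → run A
t=1: queue=[A] q_used=1 → run A
t=2: queue=[A,C,E] q_used=2 → run A
t=3: queue=[A,C,E,D] q_used=3 → run A
t=4: queue=[C,E,D,A,F] q_used=0 → run C
t=5: queue=[C,E,D,A,F,H] q_used=1 → run C
t=6: queue=[C,E,D,A,F,H] q_used=2 → run C
t=7: queue=[C,E,D,A,F,H] q_used=3 → run C
t=8: queue=[E,D,A,F,H] q_used=0 → run E
t=9: queue=[E,D,A,F,H] q_used=1 → run E
t=10: queue=[E,D,A,F,H] q_used=2 → run E
t=11: queue=[E,D,A,F,H] q_used=3 → run E
t=12: queue=[D,A,F,H,E] q_used=0 → run D
t=13: queue=[D,A,F,H,E] q_used=1 → run D
t=14: queue=[D,A,F,H,E] q_used=2 → run D
t=15: queue=[D,A,F,H,E] q_used=3 → run D
t=16: queue=[A,F,H,E,D] q_used=0 → run A
t=17: queue=[F,H,E,D] q_used=0 → run F
t=18: queue=[F,H,E,D] q_used=1 → run F
t=19: queue=[F,H,E,D] q_used=2 → run F
t=20: queue=[F,H,E,D] q_used=3 → run F
t=21: queue=[H,E,D,F] q_used=0 → run H
t=22: queue=[H,E,D,F] q_used=1 → run H
t=23: queue=[H,E,D,F] q_used=2 → run H
t=24: queue=[H,E,D,F] q_used=3 → run H
t=25: queue=[E,D,F,H] q_used=0 → run E
t=26: queue=[E,D,F,H] q_used=1 → run E
t=27: queue=[E,D,F,H] q_used=2 → run E
t=28: queue=[D,F,H] q_used=0 → run D
t=29: queue=[F,H] q_used=0 → run F
t=30: queue=[H] q_used=0 → run H
t=31: (idle)
t=32: (idle)
t=33: (idle)
t=34: (idle)
t=35: (idle)

context switches = 11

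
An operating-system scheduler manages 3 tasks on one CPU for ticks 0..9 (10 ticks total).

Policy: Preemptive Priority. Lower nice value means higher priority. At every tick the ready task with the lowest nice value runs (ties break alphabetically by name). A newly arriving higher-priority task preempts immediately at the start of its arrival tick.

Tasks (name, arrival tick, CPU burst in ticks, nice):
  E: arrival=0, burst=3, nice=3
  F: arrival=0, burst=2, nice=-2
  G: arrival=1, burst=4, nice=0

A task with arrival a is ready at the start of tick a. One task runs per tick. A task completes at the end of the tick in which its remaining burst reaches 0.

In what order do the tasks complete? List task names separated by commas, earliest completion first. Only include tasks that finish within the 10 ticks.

t=0: ready={E,F} → run F
t=1: ready={E,F,G} → run F
t=2: ready={E,G} → run G
t=3: ready={E,G} → run G
t=4: ready={E,G} → run G
t=5: ready={E,G} → run G
t=6: ready={E} → run E
t=7: ready={E} → run E
t=8: ready={E} → run E
t=9: (idle)

completion order = F, G, E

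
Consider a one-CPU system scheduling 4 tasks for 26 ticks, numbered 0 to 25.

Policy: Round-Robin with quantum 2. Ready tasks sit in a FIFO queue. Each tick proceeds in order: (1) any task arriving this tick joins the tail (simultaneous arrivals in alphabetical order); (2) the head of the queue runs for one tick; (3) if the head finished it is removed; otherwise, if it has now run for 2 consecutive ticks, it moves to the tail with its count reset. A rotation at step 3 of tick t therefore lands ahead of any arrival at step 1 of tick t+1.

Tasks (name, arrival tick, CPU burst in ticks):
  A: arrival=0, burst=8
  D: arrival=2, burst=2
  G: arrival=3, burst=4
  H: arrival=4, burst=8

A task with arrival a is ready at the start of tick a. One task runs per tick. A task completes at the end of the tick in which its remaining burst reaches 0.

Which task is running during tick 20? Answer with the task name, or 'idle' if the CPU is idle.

t=0: queue=[A] q_used=0 → run A
t=1: queue=[A] q_used=1 → run A
t=2: queue=[A,D] q_used=0 → run A
t=3: queue=[A,D,G] q_used=1 → run A
t=4: queue=[D,G,A,H] q_used=0 → run D
t=5: queue=[D,G,A,H] q_used=1 → run D
t=6: queue=[G,A,H] q_used=0 → run G
t=7: queue=[G,A,H] q_used=1 → run G
t=8: queue=[A,H,G] q_used=0 → run A
t=9: queue=[A,H,G] q_used=1 → run A
t=10: queue=[H,G,A] q_used=0 → run H
t=11: queue=[H,G,A] q_used=1 → run H
t=12: queue=[G,A,H] q_used=0 → run G
t=13: queue=[G,A,H] q_used=1 → run G
t=14: queue=[A,H] q_used=0 → run A
t=15: queue=[A,H] q_used=1 → run A
t=16: queue=[H] q_used=0 → run H
t=17: queue=[H] q_used=1 → run H
t=18: queue=[H] q_used=0 → run H
t=19: queue=[H] q_used=1 → run H
t=20: queue=[H] q_used=0 → run H
t=21: queue=[H] q_used=1 → run H
t=22: (idle)
t=23: (idle)
t=24: (idle)
t=25: (idle)

running at tick 20 = H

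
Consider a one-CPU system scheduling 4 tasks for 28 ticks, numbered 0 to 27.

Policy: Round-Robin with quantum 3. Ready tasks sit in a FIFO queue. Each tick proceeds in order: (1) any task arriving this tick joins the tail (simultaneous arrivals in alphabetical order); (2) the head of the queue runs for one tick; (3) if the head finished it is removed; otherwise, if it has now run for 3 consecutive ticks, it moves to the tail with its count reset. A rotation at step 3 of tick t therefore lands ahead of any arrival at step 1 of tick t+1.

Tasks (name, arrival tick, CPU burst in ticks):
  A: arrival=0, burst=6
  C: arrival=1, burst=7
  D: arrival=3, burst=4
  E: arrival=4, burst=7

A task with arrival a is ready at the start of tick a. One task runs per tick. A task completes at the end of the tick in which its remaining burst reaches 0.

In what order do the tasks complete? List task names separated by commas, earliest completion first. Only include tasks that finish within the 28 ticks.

completion order = A, D, C, E

t=0: queue=[A] q_used=0 → run A
t=1: queue=[A,C] q_used=1 → run A
t=2: queue=[A,C] q_used=2 → run A
t=3: queue=[C,A,D] q_used=0 → run C
t=4: queue=[C,A,D,E] q_used=1 → run C
t=5: queue=[C,A,D,E] q_used=2 → run C
t=6: queue=[A,D,E,C] q_used=0 → run A
t=7: queue=[A,D,E,C] q_used=1 → run A
t=8: queue=[A,D,E,C] q_used=2 → run A
t=9: queue=[D,E,C] q_used=0 → run D
t=10: queue=[D,E,C] q_used=1 → run D
t=11: queue=[D,E,C] q_used=2 → run D
t=12: queue=[E,C,D] q_used=0 → run E
t=13: queue=[E,C,D] q_used=1 → run E
t=14: queue=[E,C,D] q_used=2 → run E
t=15: queue=[C,D,E] q_used=0 → run C
t=16: queue=[C,D,E] q_used=1 → run C
t=17: queue=[C,D,E] q_used=2 → run C
t=18: queue=[D,E,C] q_used=0 → run D
t=19: queue=[E,C] q_used=0 → run E
t=20: queue=[E,C] q_used=1 → run E
t=21: queue=[E,C] q_used=2 → run E
t=22: queue=[C,E] q_used=0 → run C
t=23: queue=[E] q_used=0 → run E
t=24: (idle)
t=25: (idle)
t=26: (idle)
t=27: (idle)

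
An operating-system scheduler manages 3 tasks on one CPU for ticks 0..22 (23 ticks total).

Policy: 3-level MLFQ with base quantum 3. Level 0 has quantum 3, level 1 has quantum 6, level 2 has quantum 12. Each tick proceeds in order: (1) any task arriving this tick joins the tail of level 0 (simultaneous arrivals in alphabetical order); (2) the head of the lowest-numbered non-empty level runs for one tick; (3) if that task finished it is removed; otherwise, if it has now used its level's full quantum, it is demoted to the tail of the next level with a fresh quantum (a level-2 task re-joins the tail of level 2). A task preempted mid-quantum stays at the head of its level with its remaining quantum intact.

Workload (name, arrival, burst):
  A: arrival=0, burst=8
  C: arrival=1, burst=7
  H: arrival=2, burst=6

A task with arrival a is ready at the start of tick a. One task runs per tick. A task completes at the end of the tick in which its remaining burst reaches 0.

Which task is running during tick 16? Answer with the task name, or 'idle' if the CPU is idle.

running at tick 16 = C

t=0: L0/L1/L2 = A/-/- → run A
t=1: L0/L1/L2 = AC/-/- → run A
t=2: L0/L1/L2 = ACH/-/- → run A
t=3: L0/L1/L2 = CH/A/- → run C
t=4: L0/L1/L2 = CH/A/- → run C
t=5: L0/L1/L2 = CH/A/- → run C
t=6: L0/L1/L2 = H/AC/- → run H
t=7: L0/L1/L2 = H/AC/- → run H
t=8: L0/L1/L2 = H/AC/- → run H
t=9: L0/L1/L2 = -/ACH/- → run A
t=10: L0/L1/L2 = -/ACH/- → run A
t=11: L0/L1/L2 = -/ACH/- → run A
t=12: L0/L1/L2 = -/ACH/- → run A
t=13: L0/L1/L2 = -/ACH/- → run A
t=14: L0/L1/L2 = -/CH/- → run C
t=15: L0/L1/L2 = -/CH/- → run C
t=16: L0/L1/L2 = -/CH/- → run C
t=17: L0/L1/L2 = -/CH/- → run C
t=18: L0/L1/L2 = -/H/- → run H
t=19: L0/L1/L2 = -/H/- → run H
t=20: L0/L1/L2 = -/H/- → run H
t=21: (idle)
t=22: (idle)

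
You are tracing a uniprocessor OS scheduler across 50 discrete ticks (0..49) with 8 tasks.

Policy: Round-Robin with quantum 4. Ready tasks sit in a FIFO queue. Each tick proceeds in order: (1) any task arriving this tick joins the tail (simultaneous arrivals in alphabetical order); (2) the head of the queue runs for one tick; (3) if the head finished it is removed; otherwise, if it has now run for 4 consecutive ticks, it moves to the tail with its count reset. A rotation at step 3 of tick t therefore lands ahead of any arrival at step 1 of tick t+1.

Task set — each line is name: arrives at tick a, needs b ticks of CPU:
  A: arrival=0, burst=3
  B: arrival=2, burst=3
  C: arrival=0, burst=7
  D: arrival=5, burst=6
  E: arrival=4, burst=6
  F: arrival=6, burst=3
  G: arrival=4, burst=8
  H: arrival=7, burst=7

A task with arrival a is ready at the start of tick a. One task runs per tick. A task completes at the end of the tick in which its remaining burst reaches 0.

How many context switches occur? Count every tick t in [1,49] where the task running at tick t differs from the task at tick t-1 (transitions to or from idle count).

t=0: queue=[A,C] q_used=0 → run A
t=1: queue=[A,C] q_used=1 → run A
t=2: queue=[A,C,B] q_used=2 → run A
t=3: queue=[C,B] q_used=0 → run C
t=4: queue=[C,B,E,G] q_used=1 → run C
t=5: queue=[C,B,E,G,D] q_used=2 → run C
t=6: queue=[C,B,E,G,D,F] q_used=3 → run C
t=7: queue=[B,E,G,D,F,C,H] q_used=0 → run B
t=8: queue=[B,E,G,D,F,C,H] q_used=1 → run B
t=9: queue=[B,E,G,D,F,C,H] q_used=2 → run B
t=10: queue=[E,G,D,F,C,H] q_used=0 → run E
t=11: queue=[E,G,D,F,C,H] q_used=1 → run E
t=12: queue=[E,G,D,F,C,H] q_used=2 → run E
t=13: queue=[E,G,D,F,C,H] q_used=3 → run E
t=14: queue=[G,D,F,C,H,E] q_used=0 → run G
t=15: queue=[G,D,F,C,H,E] q_used=1 → run G
t=16: queue=[G,D,F,C,H,E] q_used=2 → run G
t=17: queue=[G,D,F,C,H,E] q_used=3 → run G
t=18: queue=[D,F,C,H,E,G] q_used=0 → run D
t=19: queue=[D,F,C,H,E,G] q_used=1 → run D
t=20: queue=[D,F,C,H,E,G] q_used=2 → run D
t=21: queue=[D,F,C,H,E,G] q_used=3 → run D
t=22: queue=[F,C,H,E,G,D] q_used=0 → run F
t=23: queue=[F,C,H,E,G,D] q_used=1 → run F
t=24: queue=[F,C,H,E,G,D] q_used=2 → run F
t=25: queue=[C,H,E,G,D] q_used=0 → run C
t=26: queue=[C,H,E,G,D] q_used=1 → run C
t=27: queue=[C,H,E,G,D] q_used=2 → run C
t=28: queue=[H,E,G,D] q_used=0 → run H
t=29: queue=[H,E,G,D] q_used=1 → run H
t=30: queue=[H,E,G,D] q_used=2 → run H
t=31: queue=[H,E,G,D] q_used=3 → run H
t=32: queue=[E,G,D,H] q_used=0 → run E
t=33: queue=[E,G,D,H] q_used=1 → run E
t=34: queue=[G,D,H] q_used=0 → run G
t=35: queue=[G,D,H] q_used=1 → run G
t=36: queue=[G,D,H] q_used=2 → run G
t=37: queue=[G,D,H] q_used=3 → run G
t=38: queue=[D,H] q_used=0 → run D
t=39: queue=[D,H] q_used=1 → run D
t=40: queue=[H] q_used=0 → run H
t=41: queue=[H] q_used=1 → run H
t=42: queue=[H] q_used=2 → run H
t=43: (idle)
t=44: (idle)
t=45: (idle)
t=46: (idle)
t=47: (idle)
t=48: (idle)
t=49: (idle)

context switches = 13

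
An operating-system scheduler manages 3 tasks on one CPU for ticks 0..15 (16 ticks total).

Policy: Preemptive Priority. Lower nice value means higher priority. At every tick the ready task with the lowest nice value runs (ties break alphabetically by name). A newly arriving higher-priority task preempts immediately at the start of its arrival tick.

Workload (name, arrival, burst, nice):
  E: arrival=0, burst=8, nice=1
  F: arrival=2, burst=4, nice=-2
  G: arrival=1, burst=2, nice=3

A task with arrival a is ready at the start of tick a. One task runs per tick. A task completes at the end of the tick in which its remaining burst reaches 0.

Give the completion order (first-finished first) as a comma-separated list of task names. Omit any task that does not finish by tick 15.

t=0: ready={E} → run E
t=1: ready={E,G} → run E
t=2: ready={E,F,G} → run F
t=3: ready={E,F,G} → run F
t=4: ready={E,F,G} → run F
t=5: ready={E,F,G} → run F
t=6: ready={E,G} → run E
t=7: ready={E,G} → run E
t=8: ready={E,G} → run E
t=9: ready={E,G} → run E
t=10: ready={E,G} → run E
t=11: ready={E,G} → run E
t=12: ready={G} → run G
t=13: ready={G} → run G
t=14: (idle)
t=15: (idle)

completion order = F, E, G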